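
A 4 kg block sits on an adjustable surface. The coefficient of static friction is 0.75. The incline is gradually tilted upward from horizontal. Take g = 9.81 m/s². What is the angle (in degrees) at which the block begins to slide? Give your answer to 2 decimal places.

36.87°

At the threshold of sliding, static friction is at its maximum μ_s N and exactly balances the weight component along the incline: mg sin θ = μ_s mg cos θ.
Hence tan θ = μ_s = 0.75, so θ = arctan(0.75) = 36.8699°.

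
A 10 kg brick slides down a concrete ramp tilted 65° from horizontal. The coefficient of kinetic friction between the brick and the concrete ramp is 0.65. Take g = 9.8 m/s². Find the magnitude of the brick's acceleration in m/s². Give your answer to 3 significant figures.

6.19 m/s²

Resolving the weight along the incline: the component pulling the brick down the slope is mg sin 65° = 10 × 9.8 × 0.9063 = 88.817 N, and the normal force is N = mg cos 65° = 10 × 9.8 × 0.4226 = 41.415 N.
Kinetic friction acts up the slope with magnitude f = μN = 0.65 × 41.415 = 26.920 N.
Net force along the incline is 88.817 − 26.920 = 61.897 N, so a = 61.897 / 10 = 6.1897 m/s².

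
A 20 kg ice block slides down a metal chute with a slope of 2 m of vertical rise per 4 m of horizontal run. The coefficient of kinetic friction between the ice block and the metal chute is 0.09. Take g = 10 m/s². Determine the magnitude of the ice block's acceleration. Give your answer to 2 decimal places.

3.67 m/s²

Resolving the weight along the incline: the component pulling the ice block down the slope is mg sin 26.57° = 20 × 10 × 0.4472 = 89.440 N, and the normal force is N = mg cos 26.57° = 20 × 10 × 0.8944 = 178.880 N.
Kinetic friction acts up the slope with magnitude f = μN = 0.09 × 178.880 = 16.099 N.
Net force along the incline is 89.440 − 16.099 = 73.341 N, so a = 73.341 / 20 = 3.6670 m/s².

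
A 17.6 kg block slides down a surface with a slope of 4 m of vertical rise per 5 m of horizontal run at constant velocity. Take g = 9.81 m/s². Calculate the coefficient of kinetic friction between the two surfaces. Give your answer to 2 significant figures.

At constant velocity the net force along the incline is zero: mg sin 38.66° = μ mg cos 38.66°.
So μ = tan 38.66° = 0.6247 / 0.7809 = 0.8000.

0.80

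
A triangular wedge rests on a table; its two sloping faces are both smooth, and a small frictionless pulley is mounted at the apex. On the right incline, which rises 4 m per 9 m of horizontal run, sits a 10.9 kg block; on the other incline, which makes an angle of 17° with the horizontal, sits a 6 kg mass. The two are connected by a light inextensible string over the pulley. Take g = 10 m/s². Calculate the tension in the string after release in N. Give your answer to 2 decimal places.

Resolve each weight along its own incline: the 10.9 kg mass has component 10.9 × 10 × sin 23.96° = 44.269 N down its slope, and the 6 kg mass has 6 × 10 × sin 17° = 17.542 N down its slope.
The 10.9 kg side's 44.269 N exceeds the other side's 17.542 N, so that mass slides down and the 6 kg mass slides up. Taking that direction as positive, Newton's second law for the whole system gives 44.269 − 17.542 = (10.9 + 6) a, so a = 26.727 / 16.9 = 1.5815 m/s².
For the 6 kg mass (up-slope positive): T − 17.542 = 6 × 1.5815, so T = 27.031 N.

27.03 N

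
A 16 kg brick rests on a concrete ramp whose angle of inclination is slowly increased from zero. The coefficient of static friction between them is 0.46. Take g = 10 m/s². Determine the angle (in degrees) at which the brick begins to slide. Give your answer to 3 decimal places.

24.702°

At the threshold of sliding, static friction is at its maximum μ_s N and exactly balances the weight component along the incline: mg sin θ = μ_s mg cos θ.
Hence tan θ = μ_s = 0.46, so θ = arctan(0.46) = 24.7024°.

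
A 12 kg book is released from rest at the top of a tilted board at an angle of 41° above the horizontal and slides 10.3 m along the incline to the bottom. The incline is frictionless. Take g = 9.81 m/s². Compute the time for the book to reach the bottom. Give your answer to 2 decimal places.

The weight component along the incline is mg sin 41° = 77.231 N and the normal force is N = mg cos 41° = 88.844 N.
With no friction, a = g sin 41° = 6.4359 m/s².
Starting from rest, L = ½at², so t = √(2L/a) = √(2 × 10.3 / 6.4359) = 1.7891 s.

1.79 s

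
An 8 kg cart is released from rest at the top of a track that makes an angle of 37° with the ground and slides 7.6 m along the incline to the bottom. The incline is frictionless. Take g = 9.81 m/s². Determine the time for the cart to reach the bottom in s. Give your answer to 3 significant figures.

1.60 s

The weight component along the incline is mg sin 37° = 47.230 N and the normal force is N = mg cos 37° = 62.677 N.
With no friction, a = g sin 37° = 5.9038 m/s².
Starting from rest, L = ½at², so t = √(2L/a) = √(2 × 7.6 / 5.9038) = 1.6046 s.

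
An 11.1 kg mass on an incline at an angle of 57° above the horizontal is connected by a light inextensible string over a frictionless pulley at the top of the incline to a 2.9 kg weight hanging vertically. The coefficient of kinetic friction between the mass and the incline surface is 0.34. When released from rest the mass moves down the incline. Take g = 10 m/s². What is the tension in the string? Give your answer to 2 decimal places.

For the mass on the incline: the weight component along the slope is m₁g sin 57° = 11.1 × 10 × 0.8387 = 93.096 N and the normal force is N = m₁g cos 57° = 60.455 N.
Kinetic friction opposes the mass's motion down the incline: f = μN = 0.34 × 60.455 = 20.555 N acting up the slope.
Newton's second law for the mass (down-slope positive): 93.096 − 20.555 − T = 11.1 a. For the hanging weight (upward positive): T − 2.9 × 10 = 2.9 a.
Adding the two equations eliminates T: 43.541 = 14 a, so a = 3.1101 m/s².
Then from the hanging weight's equation, T = 2.9 × (10 + 3.1101) = 38.019 N.

38.02 N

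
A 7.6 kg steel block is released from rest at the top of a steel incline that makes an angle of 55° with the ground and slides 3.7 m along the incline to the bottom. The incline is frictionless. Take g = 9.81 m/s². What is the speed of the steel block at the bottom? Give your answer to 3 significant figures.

The weight component along the incline is mg sin 55° = 61.073 N and the normal force is N = mg cos 55° = 42.764 N.
With no friction, a = g sin 55° = 8.0359 m/s².
Starting from rest over a distance of 3.7 m, v² = 2aL = 2 × 8.0359 × 3.7 = 59.4657, so v = 7.7114 m/s.

7.71 m/s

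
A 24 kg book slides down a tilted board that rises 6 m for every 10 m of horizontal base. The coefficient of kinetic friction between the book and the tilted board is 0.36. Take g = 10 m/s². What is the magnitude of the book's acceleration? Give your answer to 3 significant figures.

2.06 m/s²

Resolving the weight along the incline: the component pulling the book down the slope is mg sin 30.96° = 24 × 10 × 0.5145 = 123.480 N, and the normal force is N = mg cos 30.96° = 24 × 10 × 0.8575 = 205.800 N.
Kinetic friction acts up the slope with magnitude f = μN = 0.36 × 205.800 = 74.088 N.
Net force along the incline is 123.480 − 74.088 = 49.392 N, so a = 49.392 / 24 = 2.0580 m/s².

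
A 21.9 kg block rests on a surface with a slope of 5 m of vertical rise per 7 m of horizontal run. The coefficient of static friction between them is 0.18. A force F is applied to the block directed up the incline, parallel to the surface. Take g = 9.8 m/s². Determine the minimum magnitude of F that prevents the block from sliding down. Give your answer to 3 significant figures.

The normal force is N = mg cos 35.54° = 174.643 N. With F at its minimum the block is on the verge of sliding down, so static friction is at its maximum μ_s N = 0.18 × 174.643 = 31.436 N and acts up the slope.
Equilibrium along the incline: F + μ_s N = mg sin 35.54°, so F = 124.745 − 31.436 = 93.309 N.

93.3 N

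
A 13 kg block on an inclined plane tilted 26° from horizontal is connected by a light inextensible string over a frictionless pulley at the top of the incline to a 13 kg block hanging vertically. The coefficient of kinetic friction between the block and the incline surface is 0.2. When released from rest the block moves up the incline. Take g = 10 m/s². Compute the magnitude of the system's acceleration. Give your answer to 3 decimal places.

1.909 m/s²

For the block on the incline: the weight component along the slope is m₁g sin 26° = 13 × 10 × 0.4384 = 56.992 N and the normal force is N = m₁g cos 26° = 116.843 N.
Kinetic friction opposes the block's motion up the incline: f = μN = 0.2 × 116.843 = 23.369 N acting down the slope.
Newton's second law for the block (up-slope positive): T − 56.992 − 23.369 = 13 a. For the hanging block (downward positive): 13 × 10 − T = 13 a.
Adding the two equations eliminates T: 49.639 = 26 a, so a = 1.9092 m/s².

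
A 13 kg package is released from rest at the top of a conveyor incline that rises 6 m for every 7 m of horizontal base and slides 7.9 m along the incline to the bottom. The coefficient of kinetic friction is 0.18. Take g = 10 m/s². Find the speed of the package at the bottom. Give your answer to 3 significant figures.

The weight component along the incline is mg sin 40.60° = 84.603 N and the normal force is N = mg cos 40.60° = 98.703 N.
Friction up the slope is f = μN = 0.18 × 98.703 = 17.767 N, so the net downslope force is 84.603 − 17.767 = 66.836 N and a = 66.836 / 13 = 5.1412 m/s².
Starting from rest over a distance of 7.9 m, v² = 2aL = 2 × 5.1412 × 7.9 = 81.2310, so v = 9.0128 m/s.

9.01 m/s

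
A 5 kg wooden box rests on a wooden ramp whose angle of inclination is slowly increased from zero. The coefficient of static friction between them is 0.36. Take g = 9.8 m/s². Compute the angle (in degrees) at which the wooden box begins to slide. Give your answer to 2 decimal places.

At the threshold of sliding, static friction is at its maximum μ_s N and exactly balances the weight component along the incline: mg sin θ = μ_s mg cos θ.
Hence tan θ = μ_s = 0.36, so θ = arctan(0.36) = 19.7989°.

19.80°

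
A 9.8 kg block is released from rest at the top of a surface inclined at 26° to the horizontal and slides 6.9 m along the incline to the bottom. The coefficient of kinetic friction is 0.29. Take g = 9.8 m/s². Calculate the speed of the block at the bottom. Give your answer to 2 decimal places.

4.90 m/s

The weight component along the incline is mg sin 26° = 42.101 N and the normal force is N = mg cos 26° = 86.320 N.
Friction up the slope is f = μN = 0.29 × 86.320 = 25.033 N, so the net downslope force is 42.101 − 25.033 = 17.068 N and a = 17.068 / 9.8 = 1.7416 m/s².
Starting from rest over a distance of 6.9 m, v² = 2aL = 2 × 1.7416 × 6.9 = 24.0341, so v = 4.9025 m/s.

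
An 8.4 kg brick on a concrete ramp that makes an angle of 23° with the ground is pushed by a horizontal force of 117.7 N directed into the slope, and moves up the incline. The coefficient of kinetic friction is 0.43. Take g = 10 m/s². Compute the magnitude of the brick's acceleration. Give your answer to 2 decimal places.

The horizontal push has components F cos 23° = 117.7 × 0.9205 = 108.343 N up the incline and F sin 23° = 117.7 × 0.3907 = 45.985 N pressing into the surface.
The normal force is therefore N = mg cos 23° + F sin 23° = 77.322 + 45.985 = 123.307 N, and kinetic friction down the slope is μN = 0.43 × 123.307 = 53.022 N.
Along the incline: F cos 23° − mg sin 23° − μN = ma, so 108.343 − 32.819 − 53.022 = 8.4 a, giving a = 2.6788 m/s².

2.68 m/s²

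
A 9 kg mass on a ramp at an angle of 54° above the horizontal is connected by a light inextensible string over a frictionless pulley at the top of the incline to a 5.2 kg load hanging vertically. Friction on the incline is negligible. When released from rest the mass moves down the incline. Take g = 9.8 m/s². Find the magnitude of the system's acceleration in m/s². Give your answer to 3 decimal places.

1.436 m/s²

For the mass on the incline: the weight component along the slope is m₁g sin 54° = 9 × 9.8 × 0.8090 = 71.354 N and the normal force is N = m₁g cos 54° = 51.843 N.
Newton's second law for the mass (down-slope positive): 71.354 − T = 9 a. For the hanging load (upward positive): T − 5.2 × 9.8 = 5.2 a.
Adding the two equations eliminates T: 20.394 = 14.2 a, so a = 1.4362 m/s².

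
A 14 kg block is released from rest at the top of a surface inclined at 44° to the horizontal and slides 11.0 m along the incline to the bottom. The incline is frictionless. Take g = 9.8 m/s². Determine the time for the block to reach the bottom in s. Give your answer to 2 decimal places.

The weight component along the incline is mg sin 44° = 95.307 N and the normal force is N = mg cos 44° = 98.693 N.
With no friction, a = g sin 44° = 6.8077 m/s².
Starting from rest, L = ½at², so t = √(2L/a) = √(2 × 11.0 / 6.8077) = 1.7977 s.

1.80 s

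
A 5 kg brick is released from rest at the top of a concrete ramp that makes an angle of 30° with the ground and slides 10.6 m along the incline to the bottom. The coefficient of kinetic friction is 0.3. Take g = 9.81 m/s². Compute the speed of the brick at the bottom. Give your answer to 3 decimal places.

7.068 m/s

The weight component along the incline is mg sin 30° = 24.525 N and the normal force is N = mg cos 30° = 42.479 N.
Friction up the slope is f = μN = 0.3 × 42.479 = 12.744 N, so the net downslope force is 24.525 − 12.744 = 11.781 N and a = 11.781 / 5 = 2.3562 m/s².
Starting from rest over a distance of 10.6 m, v² = 2aL = 2 × 2.3562 × 10.6 = 49.9514, so v = 7.0676 m/s.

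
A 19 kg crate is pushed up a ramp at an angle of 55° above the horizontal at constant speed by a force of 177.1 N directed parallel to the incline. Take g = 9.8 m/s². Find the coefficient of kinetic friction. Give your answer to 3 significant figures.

0.230

At constant speed ΣF = 0 along the incline. The applied 177.1 N acts up the slope; the weight component mg sin 55° = 152.526 N and kinetic friction μN both act down the slope.
So 177.1 = 152.526 + μ × 106.800, giving μ = (177.1 − 152.526) / 106.800 = 0.2301.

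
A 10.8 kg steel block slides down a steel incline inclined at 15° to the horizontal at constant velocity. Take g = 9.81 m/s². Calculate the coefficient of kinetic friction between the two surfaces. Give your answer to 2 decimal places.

0.27

At constant velocity the net force along the incline is zero: mg sin 15° = μ mg cos 15°.
So μ = tan 15° = 0.2588 / 0.9659 = 0.2679.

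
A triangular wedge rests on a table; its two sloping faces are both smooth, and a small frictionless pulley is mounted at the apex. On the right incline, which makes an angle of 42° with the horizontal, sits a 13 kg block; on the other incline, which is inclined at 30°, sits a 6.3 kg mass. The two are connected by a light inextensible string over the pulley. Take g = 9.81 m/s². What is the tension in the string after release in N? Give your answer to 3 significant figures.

48.7 N

Resolve each weight along its own incline: the 13 kg mass has component 13 × 9.81 × sin 42° = 85.334 N down its slope, and the 6.3 kg mass has 6.3 × 9.81 × sin 30° = 30.901 N down its slope.
The 13 kg side's 85.334 N exceeds the other side's 30.901 N, so that mass slides down and the 6.3 kg mass slides up. Taking that direction as positive, Newton's second law for the whole system gives 85.334 − 30.901 = (13 + 6.3) a, so a = 54.433 / 19.3 = 2.8204 m/s².
For the 6.3 kg mass (up-slope positive): T − 30.901 = 6.3 × 2.8204, so T = 48.670 N.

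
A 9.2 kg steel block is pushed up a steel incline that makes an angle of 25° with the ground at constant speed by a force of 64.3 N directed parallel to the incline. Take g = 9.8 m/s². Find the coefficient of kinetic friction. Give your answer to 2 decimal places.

0.32

At constant speed ΣF = 0 along the incline. The applied 64.3 N acts up the slope; the weight component mg sin 25° = 38.103 N and kinetic friction μN both act down the slope.
So 64.3 = 38.103 + μ × 81.713, giving μ = (64.3 − 38.103) / 81.713 = 0.3206.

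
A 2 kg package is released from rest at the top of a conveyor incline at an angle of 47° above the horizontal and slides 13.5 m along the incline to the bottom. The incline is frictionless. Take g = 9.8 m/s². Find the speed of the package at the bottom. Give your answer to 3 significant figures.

The weight component along the incline is mg sin 47° = 14.335 N and the normal force is N = mg cos 47° = 13.367 N.
With no friction, a = g sin 47° = 7.1673 m/s².
Starting from rest over a distance of 13.5 m, v² = 2aL = 2 × 7.1673 × 13.5 = 193.5171, so v = 13.9110 m/s.

13.9 m/s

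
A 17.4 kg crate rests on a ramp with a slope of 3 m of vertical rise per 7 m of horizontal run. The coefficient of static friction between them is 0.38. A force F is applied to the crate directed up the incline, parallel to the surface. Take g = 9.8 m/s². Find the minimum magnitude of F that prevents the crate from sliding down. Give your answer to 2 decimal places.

The normal force is N = mg cos 23.20° = 156.733 N. With F at its minimum the crate is on the verge of sliding down, so static friction is at its maximum μ_s N = 0.38 × 156.733 = 59.559 N and acts up the slope.
Equilibrium along the incline: F + μ_s N = mg sin 23.20°, so F = 67.171 − 59.559 = 7.612 N.

7.61 N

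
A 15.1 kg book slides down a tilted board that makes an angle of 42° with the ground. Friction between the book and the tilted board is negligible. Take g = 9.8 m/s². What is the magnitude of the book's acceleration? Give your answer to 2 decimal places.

6.56 m/s²

Resolving the weight along the incline: the component pulling the book down the slope is mg sin 42° = 15.1 × 9.8 × 0.6691 = 99.013 N, and the normal force is N = mg cos 42° = 15.1 × 9.8 × 0.7431 = 109.964 N.
With no friction the net force along the incline is 99.013 N, so a = g sin 42° = 99.013 / 15.1 = 6.5572 m/s².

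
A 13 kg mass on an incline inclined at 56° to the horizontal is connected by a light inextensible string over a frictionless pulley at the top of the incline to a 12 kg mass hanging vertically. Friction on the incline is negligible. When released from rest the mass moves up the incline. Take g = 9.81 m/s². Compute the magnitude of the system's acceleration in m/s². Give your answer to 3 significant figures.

For the mass on the incline: the weight component along the slope is m₁g sin 56° = 13 × 9.81 × 0.8290 = 105.722 N and the normal force is N = m₁g cos 56° = 71.314 N.
Newton's second law for the mass (up-slope positive): T − 105.722 = 13 a. For the hanging mass (downward positive): 12 × 9.81 − T = 12 a.
Adding the two equations eliminates T: 11.998 = 25 a, so a = 0.4799 m/s².

0.480 m/s²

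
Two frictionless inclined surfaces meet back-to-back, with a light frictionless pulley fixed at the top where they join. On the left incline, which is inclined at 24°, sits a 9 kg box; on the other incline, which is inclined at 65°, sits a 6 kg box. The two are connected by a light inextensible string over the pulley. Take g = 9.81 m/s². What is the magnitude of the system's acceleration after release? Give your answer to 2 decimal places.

1.16 m/s²

Resolve each weight along its own incline: the 9 kg mass has component 9 × 9.81 × sin 24° = 35.911 N down its slope, and the 6 kg mass has 6 × 9.81 × sin 65° = 53.345 N down its slope.
The 6 kg side's 53.345 N exceeds the other side's 35.911 N, so that mass slides down and the 9 kg mass slides up. Taking that direction as positive, Newton's second law for the whole system gives 53.345 − 35.911 = (9 + 6) a, so a = 17.434 / 15 = 1.1623 m/s².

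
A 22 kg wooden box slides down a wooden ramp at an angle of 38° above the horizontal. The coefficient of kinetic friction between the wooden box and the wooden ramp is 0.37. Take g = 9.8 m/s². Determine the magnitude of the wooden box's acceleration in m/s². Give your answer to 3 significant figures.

3.18 m/s²

Resolving the weight along the incline: the component pulling the wooden box down the slope is mg sin 38° = 22 × 9.8 × 0.6157 = 132.745 N, and the normal force is N = mg cos 38° = 22 × 9.8 × 0.7880 = 169.893 N.
Kinetic friction acts up the slope with magnitude f = μN = 0.37 × 169.893 = 62.860 N.
Net force along the incline is 132.745 − 62.860 = 69.885 N, so a = 69.885 / 22 = 3.1766 m/s².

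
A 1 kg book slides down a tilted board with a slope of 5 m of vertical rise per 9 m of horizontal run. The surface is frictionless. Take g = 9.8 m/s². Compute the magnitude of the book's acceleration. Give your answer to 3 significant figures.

4.76 m/s²

Resolving the weight along the incline: the component pulling the book down the slope is mg sin 29.05° = 1 × 9.8 × 0.4856 = 4.759 N, and the normal force is N = mg cos 29.05° = 1 × 9.8 × 0.8742 = 8.567 N.
With no friction the net force along the incline is 4.759 N, so a = g sin 29.05° = 4.759 / 1 = 4.7590 m/s².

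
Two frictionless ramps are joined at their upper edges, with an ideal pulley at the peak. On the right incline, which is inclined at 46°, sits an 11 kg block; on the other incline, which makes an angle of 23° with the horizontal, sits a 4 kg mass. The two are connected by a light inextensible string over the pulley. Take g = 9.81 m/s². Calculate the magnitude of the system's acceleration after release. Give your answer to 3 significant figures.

Resolve each weight along its own incline: the 11 kg mass has component 11 × 9.81 × sin 46° = 77.624 N down its slope, and the 4 kg mass has 4 × 9.81 × sin 23° = 15.332 N down its slope.
The 11 kg side's 77.624 N exceeds the other side's 15.332 N, so that mass slides down and the 4 kg mass slides up. Taking that direction as positive, Newton's second law for the whole system gives 77.624 − 15.332 = (11 + 4) a, so a = 62.292 / 15 = 4.1528 m/s².

4.15 m/s²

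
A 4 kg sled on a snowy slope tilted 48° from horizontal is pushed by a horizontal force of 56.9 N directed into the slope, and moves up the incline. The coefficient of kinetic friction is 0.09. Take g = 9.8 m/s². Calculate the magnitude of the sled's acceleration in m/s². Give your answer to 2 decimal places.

The horizontal push has components F cos 48° = 56.9 × 0.6691 = 38.072 N up the incline and F sin 48° = 56.9 × 0.7431 = 42.282 N pressing into the surface.
The normal force is therefore N = mg cos 48° + F sin 48° = 26.229 + 42.282 = 68.511 N, and kinetic friction down the slope is μN = 0.09 × 68.511 = 6.166 N.
Along the incline: F cos 48° − mg sin 48° − μN = ma, so 38.072 − 29.130 − 6.166 = 4 a, giving a = 0.6940 m/s².

0.69 m/s²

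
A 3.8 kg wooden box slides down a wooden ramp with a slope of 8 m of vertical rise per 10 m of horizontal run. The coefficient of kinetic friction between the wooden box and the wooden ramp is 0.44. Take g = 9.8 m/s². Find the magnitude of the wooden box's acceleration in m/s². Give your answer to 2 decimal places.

Resolving the weight along the incline: the component pulling the wooden box down the slope is mg sin 38.66° = 3.8 × 9.8 × 0.6247 = 23.264 N, and the normal force is N = mg cos 38.66° = 3.8 × 9.8 × 0.7809 = 29.081 N.
Kinetic friction acts up the slope with magnitude f = μN = 0.44 × 29.081 = 12.796 N.
Net force along the incline is 23.264 − 12.796 = 10.468 N, so a = 10.468 / 3.8 = 2.7547 m/s².

2.75 m/s²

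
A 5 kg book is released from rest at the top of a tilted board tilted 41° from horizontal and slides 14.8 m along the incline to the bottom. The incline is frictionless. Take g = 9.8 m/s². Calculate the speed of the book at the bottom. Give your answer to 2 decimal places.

The weight component along the incline is mg sin 41° = 32.147 N and the normal force is N = mg cos 41° = 36.981 N.
With no friction, a = g sin 41° = 6.4294 m/s².
Starting from rest over a distance of 14.8 m, v² = 2aL = 2 × 6.4294 × 14.8 = 190.3102, so v = 13.7953 m/s.

13.80 m/s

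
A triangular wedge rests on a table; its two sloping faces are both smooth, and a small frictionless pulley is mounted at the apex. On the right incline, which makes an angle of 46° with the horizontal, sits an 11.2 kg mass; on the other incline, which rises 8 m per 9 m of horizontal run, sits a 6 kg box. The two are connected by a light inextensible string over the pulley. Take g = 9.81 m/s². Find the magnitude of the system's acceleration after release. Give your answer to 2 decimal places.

Resolve each weight along its own incline: the 11.2 kg mass has component 11.2 × 9.81 × sin 46° = 79.035 N down its slope, and the 6 kg mass has 6 × 9.81 × sin 41.63° = 39.104 N down its slope.
The 11.2 kg side's 79.035 N exceeds the other side's 39.104 N, so that mass slides down and the 6 kg mass slides up. Taking that direction as positive, Newton's second law for the whole system gives 79.035 − 39.104 = (11.2 + 6) a, so a = 39.931 / 17.2 = 2.3216 m/s².

2.32 m/s²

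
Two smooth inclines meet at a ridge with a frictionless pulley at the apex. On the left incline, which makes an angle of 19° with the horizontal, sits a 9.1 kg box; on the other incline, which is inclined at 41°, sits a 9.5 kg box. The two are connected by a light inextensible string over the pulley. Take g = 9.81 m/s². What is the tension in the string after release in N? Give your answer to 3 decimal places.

44.758 N

Resolve each weight along its own incline: the 9.1 kg mass has component 9.1 × 9.81 × sin 19° = 29.064 N down its slope, and the 9.5 kg mass has 9.5 × 9.81 × sin 41° = 61.141 N down its slope.
The 9.5 kg side's 61.141 N exceeds the other side's 29.064 N, so that mass slides down and the 9.1 kg mass slides up. Taking that direction as positive, Newton's second law for the whole system gives 61.141 − 29.064 = (9.1 + 9.5) a, so a = 32.077 / 18.6 = 1.7246 m/s².
For the 9.1 kg mass (up-slope positive): T − 29.064 = 9.1 × 1.7246, so T = 44.758 N.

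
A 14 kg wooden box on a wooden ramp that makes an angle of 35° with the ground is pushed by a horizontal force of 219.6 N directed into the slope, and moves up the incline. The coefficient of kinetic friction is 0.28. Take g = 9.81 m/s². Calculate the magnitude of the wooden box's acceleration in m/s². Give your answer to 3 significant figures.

The horizontal push has components F cos 35° = 219.6 × 0.8192 = 179.896 N up the incline and F sin 35° = 219.6 × 0.5736 = 125.963 N pressing into the surface.
The normal force is therefore N = mg cos 35° + F sin 35° = 112.509 + 125.963 = 238.472 N, and kinetic friction down the slope is μN = 0.28 × 238.472 = 66.772 N.
Along the incline: F cos 35° − mg sin 35° − μN = ma, so 179.896 − 78.778 − 66.772 = 14 a, giving a = 2.4533 m/s².

2.45 m/s²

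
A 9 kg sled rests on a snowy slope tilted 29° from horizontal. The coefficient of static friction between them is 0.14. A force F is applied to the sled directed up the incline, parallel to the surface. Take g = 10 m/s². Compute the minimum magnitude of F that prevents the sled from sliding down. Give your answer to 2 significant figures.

The normal force is N = mg cos 29° = 78.716 N. With F at its minimum the sled is on the verge of sliding down, so static friction is at its maximum μ_s N = 0.14 × 78.716 = 11.020 N and acts up the slope.
Equilibrium along the incline: F + μ_s N = mg sin 29°, so F = 43.633 − 11.020 = 32.613 N.

33 N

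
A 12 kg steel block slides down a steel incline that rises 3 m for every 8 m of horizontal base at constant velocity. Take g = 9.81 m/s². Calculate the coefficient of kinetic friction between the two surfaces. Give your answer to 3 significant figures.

0.375

At constant velocity the net force along the incline is zero: mg sin 20.56° = μ mg cos 20.56°.
So μ = tan 20.56° = 0.3511 / 0.9363 = 0.3750.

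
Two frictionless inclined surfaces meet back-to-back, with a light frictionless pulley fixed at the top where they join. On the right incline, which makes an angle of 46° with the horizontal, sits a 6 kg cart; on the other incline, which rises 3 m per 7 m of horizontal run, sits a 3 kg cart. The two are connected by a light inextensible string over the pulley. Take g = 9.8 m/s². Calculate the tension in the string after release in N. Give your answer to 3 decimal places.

Resolve each weight along its own incline: the 6 kg mass has component 6 × 9.8 × sin 46° = 42.297 N down its slope, and the 3 kg mass has 3 × 9.8 × sin 23.20° = 11.581 N down its slope.
The 6 kg side's 42.297 N exceeds the other side's 11.581 N, so that mass slides down and the 3 kg mass slides up. Taking that direction as positive, Newton's second law for the whole system gives 42.297 − 11.581 = (6 + 3) a, so a = 30.716 / 9 = 3.4129 m/s².
For the 3 kg mass (up-slope positive): T − 11.581 = 3 × 3.4129, so T = 21.820 N.

21.820 N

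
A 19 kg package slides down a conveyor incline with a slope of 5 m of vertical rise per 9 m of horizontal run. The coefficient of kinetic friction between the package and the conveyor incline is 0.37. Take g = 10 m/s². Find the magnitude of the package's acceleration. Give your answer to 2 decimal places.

Resolving the weight along the incline: the component pulling the package down the slope is mg sin 29.05° = 19 × 10 × 0.4856 = 92.264 N, and the normal force is N = mg cos 29.05° = 19 × 10 × 0.8742 = 166.098 N.
Kinetic friction acts up the slope with magnitude f = μN = 0.37 × 166.098 = 61.456 N.
Net force along the incline is 92.264 − 61.456 = 30.808 N, so a = 30.808 / 19 = 1.6215 m/s².

1.62 m/s²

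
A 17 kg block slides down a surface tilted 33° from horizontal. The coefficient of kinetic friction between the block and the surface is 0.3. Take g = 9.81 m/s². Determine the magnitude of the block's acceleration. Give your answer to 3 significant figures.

Resolving the weight along the incline: the component pulling the block down the slope is mg sin 33° = 17 × 9.81 × 0.5446 = 90.823 N, and the normal force is N = mg cos 33° = 17 × 9.81 × 0.8387 = 139.870 N.
Kinetic friction acts up the slope with magnitude f = μN = 0.3 × 139.870 = 41.961 N.
Net force along the incline is 90.823 − 41.961 = 48.862 N, so a = 48.862 / 17 = 2.8742 m/s².

2.87 m/s²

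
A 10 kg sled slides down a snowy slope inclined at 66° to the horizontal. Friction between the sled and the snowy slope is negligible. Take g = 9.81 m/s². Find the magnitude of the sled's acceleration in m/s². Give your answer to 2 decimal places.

Resolving the weight along the incline: the component pulling the sled down the slope is mg sin 66° = 10 × 9.81 × 0.9135 = 89.614 N, and the normal force is N = mg cos 66° = 10 × 9.81 × 0.4067 = 39.897 N.
With no friction the net force along the incline is 89.614 N, so a = g sin 66° = 89.614 / 10 = 8.9614 m/s².

8.96 m/s²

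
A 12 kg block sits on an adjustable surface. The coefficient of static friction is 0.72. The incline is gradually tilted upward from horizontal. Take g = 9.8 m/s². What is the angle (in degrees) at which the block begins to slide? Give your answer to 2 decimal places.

35.75°

At the threshold of sliding, static friction is at its maximum μ_s N and exactly balances the weight component along the incline: mg sin θ = μ_s mg cos θ.
Hence tan θ = μ_s = 0.72, so θ = arctan(0.72) = 35.7539°.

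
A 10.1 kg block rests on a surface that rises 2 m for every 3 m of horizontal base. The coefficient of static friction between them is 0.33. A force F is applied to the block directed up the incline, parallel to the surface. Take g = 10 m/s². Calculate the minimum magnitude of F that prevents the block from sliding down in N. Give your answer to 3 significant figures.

28.3 N

The normal force is N = mg cos 33.69° = 84.037 N. With F at its minimum the block is on the verge of sliding down, so static friction is at its maximum μ_s N = 0.33 × 84.037 = 27.732 N and acts up the slope.
Equilibrium along the incline: F + μ_s N = mg sin 33.69°, so F = 56.025 − 27.732 = 28.293 N.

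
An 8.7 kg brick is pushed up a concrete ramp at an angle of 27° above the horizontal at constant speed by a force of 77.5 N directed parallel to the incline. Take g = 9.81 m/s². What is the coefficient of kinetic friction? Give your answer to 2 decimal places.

At constant speed ΣF = 0 along the incline. The applied 77.5 N acts up the slope; the weight component mg sin 27° = 38.747 N and kinetic friction μN both act down the slope.
So 77.5 = 38.747 + μ × 76.045, giving μ = (77.5 − 38.747) / 76.045 = 0.5096.

0.51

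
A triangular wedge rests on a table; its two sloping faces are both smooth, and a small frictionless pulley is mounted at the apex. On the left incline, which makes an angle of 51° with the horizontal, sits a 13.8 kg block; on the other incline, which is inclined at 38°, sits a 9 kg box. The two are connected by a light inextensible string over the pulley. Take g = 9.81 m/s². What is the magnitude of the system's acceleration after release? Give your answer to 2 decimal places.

2.23 m/s²

Resolve each weight along its own incline: the 13.8 kg mass has component 13.8 × 9.81 × sin 51° = 105.208 N down its slope, and the 9 kg mass has 9 × 9.81 × sin 38° = 54.357 N down its slope.
The 13.8 kg side's 105.208 N exceeds the other side's 54.357 N, so that mass slides down and the 9 kg mass slides up. Taking that direction as positive, Newton's second law for the whole system gives 105.208 − 54.357 = (13.8 + 9) a, so a = 50.851 / 22.8 = 2.2303 m/s².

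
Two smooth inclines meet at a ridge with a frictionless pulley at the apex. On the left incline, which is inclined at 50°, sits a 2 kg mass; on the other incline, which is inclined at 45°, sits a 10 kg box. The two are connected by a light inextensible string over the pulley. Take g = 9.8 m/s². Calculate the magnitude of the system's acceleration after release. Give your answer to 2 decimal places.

Resolve each weight along its own incline: the 2 kg mass has component 2 × 9.8 × sin 50° = 15.014 N down its slope, and the 10 kg mass has 10 × 9.8 × sin 45° = 69.296 N down its slope.
The 10 kg side's 69.296 N exceeds the other side's 15.014 N, so that mass slides down and the 2 kg mass slides up. Taking that direction as positive, Newton's second law for the whole system gives 69.296 − 15.014 = (2 + 10) a, so a = 54.282 / 12 = 4.5235 m/s².

4.52 m/s²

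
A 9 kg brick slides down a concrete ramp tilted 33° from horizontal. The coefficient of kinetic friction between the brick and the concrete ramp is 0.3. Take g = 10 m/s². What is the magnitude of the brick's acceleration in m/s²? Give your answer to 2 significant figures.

2.9 m/s²

Resolving the weight along the incline: the component pulling the brick down the slope is mg sin 33° = 9 × 10 × 0.5446 = 49.014 N, and the normal force is N = mg cos 33° = 9 × 10 × 0.8387 = 75.483 N.
Kinetic friction acts up the slope with magnitude f = μN = 0.3 × 75.483 = 22.645 N.
Net force along the incline is 49.014 − 22.645 = 26.369 N, so a = 26.369 / 9 = 2.9299 m/s².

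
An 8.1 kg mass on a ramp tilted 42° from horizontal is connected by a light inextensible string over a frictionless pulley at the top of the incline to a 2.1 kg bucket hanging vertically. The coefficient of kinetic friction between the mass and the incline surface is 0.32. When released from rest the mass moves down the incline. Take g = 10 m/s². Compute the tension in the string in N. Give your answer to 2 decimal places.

For the mass on the incline: the weight component along the slope is m₁g sin 42° = 8.1 × 10 × 0.6691 = 54.197 N and the normal force is N = m₁g cos 42° = 60.195 N.
Kinetic friction opposes the mass's motion down the incline: f = μN = 0.32 × 60.195 = 19.262 N acting up the slope.
Newton's second law for the mass (down-slope positive): 54.197 − 19.262 − T = 8.1 a. For the hanging bucket (upward positive): T − 2.1 × 10 = 2.1 a.
Adding the two equations eliminates T: 13.935 = 10.2 a, so a = 1.3662 m/s².
Then from the hanging bucket's equation, T = 2.1 × (10 + 1.3662) = 23.869 N.

23.87 N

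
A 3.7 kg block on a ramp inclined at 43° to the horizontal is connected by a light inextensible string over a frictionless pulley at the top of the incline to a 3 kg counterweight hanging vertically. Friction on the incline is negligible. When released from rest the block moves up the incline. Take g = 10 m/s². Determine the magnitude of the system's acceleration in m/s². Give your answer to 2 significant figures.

For the block on the incline: the weight component along the slope is m₁g sin 43° = 3.7 × 10 × 0.6820 = 25.234 N and the normal force is N = m₁g cos 43° = 27.060 N.
Newton's second law for the block (up-slope positive): T − 25.234 = 3.7 a. For the hanging counterweight (downward positive): 3 × 10 − T = 3 a.
Adding the two equations eliminates T: 4.766 = 6.7 a, so a = 0.7113 m/s².

0.71 m/s²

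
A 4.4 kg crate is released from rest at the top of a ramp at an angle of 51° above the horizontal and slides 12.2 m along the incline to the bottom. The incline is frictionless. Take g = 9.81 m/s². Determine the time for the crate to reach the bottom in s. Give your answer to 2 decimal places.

1.79 s

The weight component along the incline is mg sin 51° = 33.545 N and the normal force is N = mg cos 51° = 27.164 N.
With no friction, a = g sin 51° = 7.6238 m/s².
Starting from rest, L = ½at², so t = √(2L/a) = √(2 × 12.2 / 7.6238) = 1.7890 s.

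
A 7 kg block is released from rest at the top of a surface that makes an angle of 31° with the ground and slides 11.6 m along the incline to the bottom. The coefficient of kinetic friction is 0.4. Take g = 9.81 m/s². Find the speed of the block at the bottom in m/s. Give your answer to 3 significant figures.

The weight component along the incline is mg sin 31° = 35.368 N and the normal force is N = mg cos 31° = 58.862 N.
Friction up the slope is f = μN = 0.4 × 58.862 = 23.545 N, so the net downslope force is 35.368 − 23.545 = 11.823 N and a = 11.823 / 7 = 1.6890 m/s².
Starting from rest over a distance of 11.6 m, v² = 2aL = 2 × 1.6890 × 11.6 = 39.1848, so v = 6.2598 m/s.

6.26 m/s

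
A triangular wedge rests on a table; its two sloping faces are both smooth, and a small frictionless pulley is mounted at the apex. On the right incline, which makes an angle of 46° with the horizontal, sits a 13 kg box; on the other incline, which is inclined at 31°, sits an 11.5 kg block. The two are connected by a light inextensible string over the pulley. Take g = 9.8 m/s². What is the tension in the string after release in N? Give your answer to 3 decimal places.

73.816 N

Resolve each weight along its own incline: the 13 kg mass has component 13 × 9.8 × sin 46° = 91.644 N down its slope, and the 11.5 kg mass has 11.5 × 9.8 × sin 31° = 58.045 N down its slope.
The 13 kg side's 91.644 N exceeds the other side's 58.045 N, so that mass slides down and the 11.5 kg mass slides up. Taking that direction as positive, Newton's second law for the whole system gives 91.644 − 58.045 = (13 + 11.5) a, so a = 33.599 / 24.5 = 1.3714 m/s².
For the 11.5 kg mass (up-slope positive): T − 58.045 = 11.5 × 1.3714, so T = 73.816 N.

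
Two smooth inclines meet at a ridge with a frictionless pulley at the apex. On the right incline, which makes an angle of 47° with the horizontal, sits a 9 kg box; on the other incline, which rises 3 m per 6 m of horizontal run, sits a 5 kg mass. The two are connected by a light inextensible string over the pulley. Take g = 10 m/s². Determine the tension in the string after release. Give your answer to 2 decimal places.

Resolve each weight along its own incline: the 9 kg mass has component 9 × 10 × sin 47° = 65.822 N down its slope, and the 5 kg mass has 5 × 10 × sin 26.57° = 22.361 N down its slope.
The 9 kg side's 65.822 N exceeds the other side's 22.361 N, so that mass slides down and the 5 kg mass slides up. Taking that direction as positive, Newton's second law for the whole system gives 65.822 − 22.361 = (9 + 5) a, so a = 43.461 / 14 = 3.1044 m/s².
For the 5 kg mass (up-slope positive): T − 22.361 = 5 × 3.1044, so T = 37.883 N.

37.88 N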